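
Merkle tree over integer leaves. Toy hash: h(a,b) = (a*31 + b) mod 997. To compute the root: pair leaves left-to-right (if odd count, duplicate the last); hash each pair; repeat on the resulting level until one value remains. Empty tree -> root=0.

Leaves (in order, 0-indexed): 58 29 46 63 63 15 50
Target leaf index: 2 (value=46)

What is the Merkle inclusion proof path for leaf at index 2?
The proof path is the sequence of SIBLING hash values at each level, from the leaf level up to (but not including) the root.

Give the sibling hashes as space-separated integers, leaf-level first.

L0 (leaves): [58, 29, 46, 63, 63, 15, 50], target index=2
L1: h(58,29)=(58*31+29)%997=830 [pair 0] h(46,63)=(46*31+63)%997=492 [pair 1] h(63,15)=(63*31+15)%997=971 [pair 2] h(50,50)=(50*31+50)%997=603 [pair 3] -> [830, 492, 971, 603]
  Sibling for proof at L0: 63
L2: h(830,492)=(830*31+492)%997=300 [pair 0] h(971,603)=(971*31+603)%997=794 [pair 1] -> [300, 794]
  Sibling for proof at L1: 830
L3: h(300,794)=(300*31+794)%997=124 [pair 0] -> [124]
  Sibling for proof at L2: 794
Root: 124
Proof path (sibling hashes from leaf to root): [63, 830, 794]

Answer: 63 830 794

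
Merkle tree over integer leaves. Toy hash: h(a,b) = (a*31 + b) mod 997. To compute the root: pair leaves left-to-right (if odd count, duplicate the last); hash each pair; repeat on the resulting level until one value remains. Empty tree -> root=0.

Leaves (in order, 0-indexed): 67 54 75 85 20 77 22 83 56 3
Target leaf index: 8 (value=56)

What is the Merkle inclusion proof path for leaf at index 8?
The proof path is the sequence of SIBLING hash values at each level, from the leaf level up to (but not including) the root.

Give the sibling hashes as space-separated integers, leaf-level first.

Answer: 3 742 813 426

Derivation:
L0 (leaves): [67, 54, 75, 85, 20, 77, 22, 83, 56, 3], target index=8
L1: h(67,54)=(67*31+54)%997=137 [pair 0] h(75,85)=(75*31+85)%997=416 [pair 1] h(20,77)=(20*31+77)%997=697 [pair 2] h(22,83)=(22*31+83)%997=765 [pair 3] h(56,3)=(56*31+3)%997=742 [pair 4] -> [137, 416, 697, 765, 742]
  Sibling for proof at L0: 3
L2: h(137,416)=(137*31+416)%997=675 [pair 0] h(697,765)=(697*31+765)%997=438 [pair 1] h(742,742)=(742*31+742)%997=813 [pair 2] -> [675, 438, 813]
  Sibling for proof at L1: 742
L3: h(675,438)=(675*31+438)%997=426 [pair 0] h(813,813)=(813*31+813)%997=94 [pair 1] -> [426, 94]
  Sibling for proof at L2: 813
L4: h(426,94)=(426*31+94)%997=339 [pair 0] -> [339]
  Sibling for proof at L3: 426
Root: 339
Proof path (sibling hashes from leaf to root): [3, 742, 813, 426]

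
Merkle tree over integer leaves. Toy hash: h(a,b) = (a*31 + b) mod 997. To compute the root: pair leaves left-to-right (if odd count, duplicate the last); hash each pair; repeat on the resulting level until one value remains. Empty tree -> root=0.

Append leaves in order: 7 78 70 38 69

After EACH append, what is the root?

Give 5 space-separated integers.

After append 7 (leaves=[7]):
  L0: [7]
  root=7
After append 78 (leaves=[7, 78]):
  L0: [7, 78]
  L1: h(7,78)=(7*31+78)%997=295 -> [295]
  root=295
After append 70 (leaves=[7, 78, 70]):
  L0: [7, 78, 70]
  L1: h(7,78)=(7*31+78)%997=295 h(70,70)=(70*31+70)%997=246 -> [295, 246]
  L2: h(295,246)=(295*31+246)%997=418 -> [418]
  root=418
After append 38 (leaves=[7, 78, 70, 38]):
  L0: [7, 78, 70, 38]
  L1: h(7,78)=(7*31+78)%997=295 h(70,38)=(70*31+38)%997=214 -> [295, 214]
  L2: h(295,214)=(295*31+214)%997=386 -> [386]
  root=386
After append 69 (leaves=[7, 78, 70, 38, 69]):
  L0: [7, 78, 70, 38, 69]
  L1: h(7,78)=(7*31+78)%997=295 h(70,38)=(70*31+38)%997=214 h(69,69)=(69*31+69)%997=214 -> [295, 214, 214]
  L2: h(295,214)=(295*31+214)%997=386 h(214,214)=(214*31+214)%997=866 -> [386, 866]
  L3: h(386,866)=(386*31+866)%997=868 -> [868]
  root=868

Answer: 7 295 418 386 868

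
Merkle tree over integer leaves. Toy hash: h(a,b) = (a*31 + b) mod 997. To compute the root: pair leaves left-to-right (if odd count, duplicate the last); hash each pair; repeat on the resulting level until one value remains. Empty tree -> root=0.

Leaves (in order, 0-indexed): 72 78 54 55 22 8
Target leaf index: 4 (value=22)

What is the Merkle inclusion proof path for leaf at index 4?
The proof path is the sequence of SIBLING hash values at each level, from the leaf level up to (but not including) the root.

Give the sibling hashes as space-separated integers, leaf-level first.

L0 (leaves): [72, 78, 54, 55, 22, 8], target index=4
L1: h(72,78)=(72*31+78)%997=316 [pair 0] h(54,55)=(54*31+55)%997=732 [pair 1] h(22,8)=(22*31+8)%997=690 [pair 2] -> [316, 732, 690]
  Sibling for proof at L0: 8
L2: h(316,732)=(316*31+732)%997=558 [pair 0] h(690,690)=(690*31+690)%997=146 [pair 1] -> [558, 146]
  Sibling for proof at L1: 690
L3: h(558,146)=(558*31+146)%997=495 [pair 0] -> [495]
  Sibling for proof at L2: 558
Root: 495
Proof path (sibling hashes from leaf to root): [8, 690, 558]

Answer: 8 690 558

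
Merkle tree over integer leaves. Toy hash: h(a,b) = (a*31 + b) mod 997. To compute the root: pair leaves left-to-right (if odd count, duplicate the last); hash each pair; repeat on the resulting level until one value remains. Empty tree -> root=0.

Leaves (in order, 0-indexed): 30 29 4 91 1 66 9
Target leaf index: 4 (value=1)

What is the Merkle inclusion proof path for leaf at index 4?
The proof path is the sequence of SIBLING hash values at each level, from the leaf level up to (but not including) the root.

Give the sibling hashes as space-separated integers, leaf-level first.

Answer: 66 288 34

Derivation:
L0 (leaves): [30, 29, 4, 91, 1, 66, 9], target index=4
L1: h(30,29)=(30*31+29)%997=959 [pair 0] h(4,91)=(4*31+91)%997=215 [pair 1] h(1,66)=(1*31+66)%997=97 [pair 2] h(9,9)=(9*31+9)%997=288 [pair 3] -> [959, 215, 97, 288]
  Sibling for proof at L0: 66
L2: h(959,215)=(959*31+215)%997=34 [pair 0] h(97,288)=(97*31+288)%997=304 [pair 1] -> [34, 304]
  Sibling for proof at L1: 288
L3: h(34,304)=(34*31+304)%997=361 [pair 0] -> [361]
  Sibling for proof at L2: 34
Root: 361
Proof path (sibling hashes from leaf to root): [66, 288, 34]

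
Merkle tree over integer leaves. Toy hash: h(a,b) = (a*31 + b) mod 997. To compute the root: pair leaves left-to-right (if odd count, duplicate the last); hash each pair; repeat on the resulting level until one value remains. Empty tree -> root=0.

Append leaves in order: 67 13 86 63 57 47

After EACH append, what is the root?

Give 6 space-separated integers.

After append 67 (leaves=[67]):
  L0: [67]
  root=67
After append 13 (leaves=[67, 13]):
  L0: [67, 13]
  L1: h(67,13)=(67*31+13)%997=96 -> [96]
  root=96
After append 86 (leaves=[67, 13, 86]):
  L0: [67, 13, 86]
  L1: h(67,13)=(67*31+13)%997=96 h(86,86)=(86*31+86)%997=758 -> [96, 758]
  L2: h(96,758)=(96*31+758)%997=743 -> [743]
  root=743
After append 63 (leaves=[67, 13, 86, 63]):
  L0: [67, 13, 86, 63]
  L1: h(67,13)=(67*31+13)%997=96 h(86,63)=(86*31+63)%997=735 -> [96, 735]
  L2: h(96,735)=(96*31+735)%997=720 -> [720]
  root=720
After append 57 (leaves=[67, 13, 86, 63, 57]):
  L0: [67, 13, 86, 63, 57]
  L1: h(67,13)=(67*31+13)%997=96 h(86,63)=(86*31+63)%997=735 h(57,57)=(57*31+57)%997=827 -> [96, 735, 827]
  L2: h(96,735)=(96*31+735)%997=720 h(827,827)=(827*31+827)%997=542 -> [720, 542]
  L3: h(720,542)=(720*31+542)%997=928 -> [928]
  root=928
After append 47 (leaves=[67, 13, 86, 63, 57, 47]):
  L0: [67, 13, 86, 63, 57, 47]
  L1: h(67,13)=(67*31+13)%997=96 h(86,63)=(86*31+63)%997=735 h(57,47)=(57*31+47)%997=817 -> [96, 735, 817]
  L2: h(96,735)=(96*31+735)%997=720 h(817,817)=(817*31+817)%997=222 -> [720, 222]
  L3: h(720,222)=(720*31+222)%997=608 -> [608]
  root=608

Answer: 67 96 743 720 928 608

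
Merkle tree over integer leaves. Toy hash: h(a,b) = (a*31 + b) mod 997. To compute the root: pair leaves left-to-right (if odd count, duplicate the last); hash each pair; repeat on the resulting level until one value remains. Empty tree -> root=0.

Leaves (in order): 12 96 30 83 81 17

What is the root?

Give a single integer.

Answer: 736

Derivation:
L0: [12, 96, 30, 83, 81, 17]
L1: h(12,96)=(12*31+96)%997=468 h(30,83)=(30*31+83)%997=16 h(81,17)=(81*31+17)%997=534 -> [468, 16, 534]
L2: h(468,16)=(468*31+16)%997=566 h(534,534)=(534*31+534)%997=139 -> [566, 139]
L3: h(566,139)=(566*31+139)%997=736 -> [736]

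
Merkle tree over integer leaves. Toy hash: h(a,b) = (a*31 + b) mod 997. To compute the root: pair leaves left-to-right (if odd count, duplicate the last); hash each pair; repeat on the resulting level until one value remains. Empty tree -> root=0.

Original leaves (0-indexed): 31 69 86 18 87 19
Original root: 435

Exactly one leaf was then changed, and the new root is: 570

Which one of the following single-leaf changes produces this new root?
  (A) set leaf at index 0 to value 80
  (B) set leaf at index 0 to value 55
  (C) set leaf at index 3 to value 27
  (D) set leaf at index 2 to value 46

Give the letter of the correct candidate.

Answer: B

Derivation:
Original leaves: [31, 69, 86, 18, 87, 19]
Target new root: 570
Try each candidate change and compute the resulting root:
Candidate A: set leaf[0] = 80 -> leaves = [80, 69, 86, 18, 87, 19]
  L0: [80, 69, 86, 18, 87, 19]
  L1: h(80,69)=(80*31+69)%997=555 h(86,18)=(86*31+18)%997=690 h(87,19)=(87*31+19)%997=722 -> [555, 690, 722]
  L2: h(555,690)=(555*31+690)%997=946 h(722,722)=(722*31+722)%997=173 -> [946, 173]
  L3: h(946,173)=(946*31+173)%997=586 -> [586]
  root = 586 != target 570
Candidate B: set leaf[0] = 55 -> leaves = [55, 69, 86, 18, 87, 19]
  L0: [55, 69, 86, 18, 87, 19]
  L1: h(55,69)=(55*31+69)%997=777 h(86,18)=(86*31+18)%997=690 h(87,19)=(87*31+19)%997=722 -> [777, 690, 722]
  L2: h(777,690)=(777*31+690)%997=849 h(722,722)=(722*31+722)%997=173 -> [849, 173]
  L3: h(849,173)=(849*31+173)%997=570 -> [570]
  root = 570 == target 570  ** MATCH **
Candidate C: set leaf[3] = 27 -> leaves = [31, 69, 86, 27, 87, 19]
  L0: [31, 69, 86, 27, 87, 19]
  L1: h(31,69)=(31*31+69)%997=33 h(86,27)=(86*31+27)%997=699 h(87,19)=(87*31+19)%997=722 -> [33, 699, 722]
  L2: h(33,699)=(33*31+699)%997=725 h(722,722)=(722*31+722)%997=173 -> [725, 173]
  L3: h(725,173)=(725*31+173)%997=714 -> [714]
  root = 714 != target 570
Candidate D: set leaf[2] = 46 -> leaves = [31, 69, 46, 18, 87, 19]
  L0: [31, 69, 46, 18, 87, 19]
  L1: h(31,69)=(31*31+69)%997=33 h(46,18)=(46*31+18)%997=447 h(87,19)=(87*31+19)%997=722 -> [33, 447, 722]
  L2: h(33,447)=(33*31+447)%997=473 h(722,722)=(722*31+722)%997=173 -> [473, 173]
  L3: h(473,173)=(473*31+173)%997=878 -> [878]
  root = 878 != target 570
Candidate B produces the target root.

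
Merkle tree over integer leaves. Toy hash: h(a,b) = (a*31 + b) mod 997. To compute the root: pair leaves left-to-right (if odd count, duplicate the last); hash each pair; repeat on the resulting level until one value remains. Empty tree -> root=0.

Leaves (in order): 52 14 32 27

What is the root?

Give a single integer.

Answer: 578

Derivation:
L0: [52, 14, 32, 27]
L1: h(52,14)=(52*31+14)%997=629 h(32,27)=(32*31+27)%997=22 -> [629, 22]
L2: h(629,22)=(629*31+22)%997=578 -> [578]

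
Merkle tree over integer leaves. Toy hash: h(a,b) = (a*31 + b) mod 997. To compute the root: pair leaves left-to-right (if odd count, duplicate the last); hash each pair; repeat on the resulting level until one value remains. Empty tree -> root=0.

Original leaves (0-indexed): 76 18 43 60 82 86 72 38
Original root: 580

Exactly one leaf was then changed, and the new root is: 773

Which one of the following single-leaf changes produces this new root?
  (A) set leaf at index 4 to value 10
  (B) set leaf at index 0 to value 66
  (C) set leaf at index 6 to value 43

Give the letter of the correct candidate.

Original leaves: [76, 18, 43, 60, 82, 86, 72, 38]
Target new root: 773
Try each candidate change and compute the resulting root:
Candidate A: set leaf[4] = 10 -> leaves = [76, 18, 43, 60, 10, 86, 72, 38]
  L0: [76, 18, 43, 60, 10, 86, 72, 38]
  L1: h(76,18)=(76*31+18)%997=380 h(43,60)=(43*31+60)%997=396 h(10,86)=(10*31+86)%997=396 h(72,38)=(72*31+38)%997=276 -> [380, 396, 396, 276]
  L2: h(380,396)=(380*31+396)%997=212 h(396,276)=(396*31+276)%997=588 -> [212, 588]
  L3: h(212,588)=(212*31+588)%997=181 -> [181]
  root = 181 != target 773
Candidate B: set leaf[0] = 66 -> leaves = [66, 18, 43, 60, 82, 86, 72, 38]
  L0: [66, 18, 43, 60, 82, 86, 72, 38]
  L1: h(66,18)=(66*31+18)%997=70 h(43,60)=(43*31+60)%997=396 h(82,86)=(82*31+86)%997=634 h(72,38)=(72*31+38)%997=276 -> [70, 396, 634, 276]
  L2: h(70,396)=(70*31+396)%997=572 h(634,276)=(634*31+276)%997=987 -> [572, 987]
  L3: h(572,987)=(572*31+987)%997=773 -> [773]
  root = 773 == target 773  ** MATCH **
Candidate C: set leaf[6] = 43 -> leaves = [76, 18, 43, 60, 82, 86, 43, 38]
  L0: [76, 18, 43, 60, 82, 86, 43, 38]
  L1: h(76,18)=(76*31+18)%997=380 h(43,60)=(43*31+60)%997=396 h(82,86)=(82*31+86)%997=634 h(43,38)=(43*31+38)%997=374 -> [380, 396, 634, 374]
  L2: h(380,396)=(380*31+396)%997=212 h(634,374)=(634*31+374)%997=88 -> [212, 88]
  L3: h(212,88)=(212*31+88)%997=678 -> [678]
  root = 678 != target 773
Candidate B produces the target root.

Answer: B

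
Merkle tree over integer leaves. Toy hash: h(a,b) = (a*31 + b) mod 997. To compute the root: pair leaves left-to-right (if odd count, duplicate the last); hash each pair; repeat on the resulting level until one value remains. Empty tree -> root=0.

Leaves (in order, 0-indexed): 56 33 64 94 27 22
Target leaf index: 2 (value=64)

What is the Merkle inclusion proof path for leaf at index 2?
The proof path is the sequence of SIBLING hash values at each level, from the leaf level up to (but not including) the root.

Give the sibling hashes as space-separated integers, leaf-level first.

Answer: 94 772 569

Derivation:
L0 (leaves): [56, 33, 64, 94, 27, 22], target index=2
L1: h(56,33)=(56*31+33)%997=772 [pair 0] h(64,94)=(64*31+94)%997=84 [pair 1] h(27,22)=(27*31+22)%997=859 [pair 2] -> [772, 84, 859]
  Sibling for proof at L0: 94
L2: h(772,84)=(772*31+84)%997=88 [pair 0] h(859,859)=(859*31+859)%997=569 [pair 1] -> [88, 569]
  Sibling for proof at L1: 772
L3: h(88,569)=(88*31+569)%997=306 [pair 0] -> [306]
  Sibling for proof at L2: 569
Root: 306
Proof path (sibling hashes from leaf to root): [94, 772, 569]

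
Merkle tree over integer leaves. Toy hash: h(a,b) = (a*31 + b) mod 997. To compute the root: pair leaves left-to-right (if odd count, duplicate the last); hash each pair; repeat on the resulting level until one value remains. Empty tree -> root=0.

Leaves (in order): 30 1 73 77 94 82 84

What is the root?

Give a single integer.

Answer: 990

Derivation:
L0: [30, 1, 73, 77, 94, 82, 84]
L1: h(30,1)=(30*31+1)%997=931 h(73,77)=(73*31+77)%997=346 h(94,82)=(94*31+82)%997=5 h(84,84)=(84*31+84)%997=694 -> [931, 346, 5, 694]
L2: h(931,346)=(931*31+346)%997=294 h(5,694)=(5*31+694)%997=849 -> [294, 849]
L3: h(294,849)=(294*31+849)%997=990 -> [990]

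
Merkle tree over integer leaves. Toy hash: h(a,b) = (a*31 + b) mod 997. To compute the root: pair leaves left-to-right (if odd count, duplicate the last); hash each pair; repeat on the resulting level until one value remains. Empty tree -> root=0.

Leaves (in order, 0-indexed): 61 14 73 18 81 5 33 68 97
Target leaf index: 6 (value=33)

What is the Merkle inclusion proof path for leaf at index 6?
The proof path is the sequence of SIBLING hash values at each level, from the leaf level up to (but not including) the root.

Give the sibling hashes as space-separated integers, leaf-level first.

Answer: 68 522 519 60

Derivation:
L0 (leaves): [61, 14, 73, 18, 81, 5, 33, 68, 97], target index=6
L1: h(61,14)=(61*31+14)%997=908 [pair 0] h(73,18)=(73*31+18)%997=287 [pair 1] h(81,5)=(81*31+5)%997=522 [pair 2] h(33,68)=(33*31+68)%997=94 [pair 3] h(97,97)=(97*31+97)%997=113 [pair 4] -> [908, 287, 522, 94, 113]
  Sibling for proof at L0: 68
L2: h(908,287)=(908*31+287)%997=519 [pair 0] h(522,94)=(522*31+94)%997=324 [pair 1] h(113,113)=(113*31+113)%997=625 [pair 2] -> [519, 324, 625]
  Sibling for proof at L1: 522
L3: h(519,324)=(519*31+324)%997=461 [pair 0] h(625,625)=(625*31+625)%997=60 [pair 1] -> [461, 60]
  Sibling for proof at L2: 519
L4: h(461,60)=(461*31+60)%997=393 [pair 0] -> [393]
  Sibling for proof at L3: 60
Root: 393
Proof path (sibling hashes from leaf to root): [68, 522, 519, 60]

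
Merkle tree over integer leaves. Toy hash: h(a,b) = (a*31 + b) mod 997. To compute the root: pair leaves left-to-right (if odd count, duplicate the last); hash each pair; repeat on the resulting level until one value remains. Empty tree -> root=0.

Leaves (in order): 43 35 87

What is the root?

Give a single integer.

L0: [43, 35, 87]
L1: h(43,35)=(43*31+35)%997=371 h(87,87)=(87*31+87)%997=790 -> [371, 790]
L2: h(371,790)=(371*31+790)%997=327 -> [327]

Answer: 327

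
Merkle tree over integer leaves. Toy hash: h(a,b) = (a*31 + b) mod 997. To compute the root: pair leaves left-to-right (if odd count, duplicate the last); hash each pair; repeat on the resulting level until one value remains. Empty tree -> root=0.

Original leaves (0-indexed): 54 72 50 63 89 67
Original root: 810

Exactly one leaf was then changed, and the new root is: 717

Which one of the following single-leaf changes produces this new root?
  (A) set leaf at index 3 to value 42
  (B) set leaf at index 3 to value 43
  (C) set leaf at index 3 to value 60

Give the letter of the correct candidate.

Answer: C

Derivation:
Original leaves: [54, 72, 50, 63, 89, 67]
Target new root: 717
Try each candidate change and compute the resulting root:
Candidate A: set leaf[3] = 42 -> leaves = [54, 72, 50, 42, 89, 67]
  L0: [54, 72, 50, 42, 89, 67]
  L1: h(54,72)=(54*31+72)%997=749 h(50,42)=(50*31+42)%997=595 h(89,67)=(89*31+67)%997=832 -> [749, 595, 832]
  L2: h(749,595)=(749*31+595)%997=883 h(832,832)=(832*31+832)%997=702 -> [883, 702]
  L3: h(883,702)=(883*31+702)%997=159 -> [159]
  root = 159 != target 717
Candidate B: set leaf[3] = 43 -> leaves = [54, 72, 50, 43, 89, 67]
  L0: [54, 72, 50, 43, 89, 67]
  L1: h(54,72)=(54*31+72)%997=749 h(50,43)=(50*31+43)%997=596 h(89,67)=(89*31+67)%997=832 -> [749, 596, 832]
  L2: h(749,596)=(749*31+596)%997=884 h(832,832)=(832*31+832)%997=702 -> [884, 702]
  L3: h(884,702)=(884*31+702)%997=190 -> [190]
  root = 190 != target 717
Candidate C: set leaf[3] = 60 -> leaves = [54, 72, 50, 60, 89, 67]
  L0: [54, 72, 50, 60, 89, 67]
  L1: h(54,72)=(54*31+72)%997=749 h(50,60)=(50*31+60)%997=613 h(89,67)=(89*31+67)%997=832 -> [749, 613, 832]
  L2: h(749,613)=(749*31+613)%997=901 h(832,832)=(832*31+832)%997=702 -> [901, 702]
  L3: h(901,702)=(901*31+702)%997=717 -> [717]
  root = 717 == target 717  ** MATCH **
Candidate C produces the target root.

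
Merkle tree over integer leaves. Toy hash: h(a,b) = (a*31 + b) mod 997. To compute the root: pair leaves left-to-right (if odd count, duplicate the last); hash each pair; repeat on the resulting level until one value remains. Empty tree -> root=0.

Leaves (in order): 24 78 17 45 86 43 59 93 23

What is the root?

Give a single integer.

Answer: 109

Derivation:
L0: [24, 78, 17, 45, 86, 43, 59, 93, 23]
L1: h(24,78)=(24*31+78)%997=822 h(17,45)=(17*31+45)%997=572 h(86,43)=(86*31+43)%997=715 h(59,93)=(59*31+93)%997=925 h(23,23)=(23*31+23)%997=736 -> [822, 572, 715, 925, 736]
L2: h(822,572)=(822*31+572)%997=132 h(715,925)=(715*31+925)%997=159 h(736,736)=(736*31+736)%997=621 -> [132, 159, 621]
L3: h(132,159)=(132*31+159)%997=263 h(621,621)=(621*31+621)%997=929 -> [263, 929]
L4: h(263,929)=(263*31+929)%997=109 -> [109]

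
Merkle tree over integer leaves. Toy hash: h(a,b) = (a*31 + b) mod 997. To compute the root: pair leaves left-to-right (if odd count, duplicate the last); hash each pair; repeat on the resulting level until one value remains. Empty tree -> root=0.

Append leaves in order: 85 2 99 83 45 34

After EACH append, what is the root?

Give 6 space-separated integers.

After append 85 (leaves=[85]):
  L0: [85]
  root=85
After append 2 (leaves=[85, 2]):
  L0: [85, 2]
  L1: h(85,2)=(85*31+2)%997=643 -> [643]
  root=643
After append 99 (leaves=[85, 2, 99]):
  L0: [85, 2, 99]
  L1: h(85,2)=(85*31+2)%997=643 h(99,99)=(99*31+99)%997=177 -> [643, 177]
  L2: h(643,177)=(643*31+177)%997=170 -> [170]
  root=170
After append 83 (leaves=[85, 2, 99, 83]):
  L0: [85, 2, 99, 83]
  L1: h(85,2)=(85*31+2)%997=643 h(99,83)=(99*31+83)%997=161 -> [643, 161]
  L2: h(643,161)=(643*31+161)%997=154 -> [154]
  root=154
After append 45 (leaves=[85, 2, 99, 83, 45]):
  L0: [85, 2, 99, 83, 45]
  L1: h(85,2)=(85*31+2)%997=643 h(99,83)=(99*31+83)%997=161 h(45,45)=(45*31+45)%997=443 -> [643, 161, 443]
  L2: h(643,161)=(643*31+161)%997=154 h(443,443)=(443*31+443)%997=218 -> [154, 218]
  L3: h(154,218)=(154*31+218)%997=7 -> [7]
  root=7
After append 34 (leaves=[85, 2, 99, 83, 45, 34]):
  L0: [85, 2, 99, 83, 45, 34]
  L1: h(85,2)=(85*31+2)%997=643 h(99,83)=(99*31+83)%997=161 h(45,34)=(45*31+34)%997=432 -> [643, 161, 432]
  L2: h(643,161)=(643*31+161)%997=154 h(432,432)=(432*31+432)%997=863 -> [154, 863]
  L3: h(154,863)=(154*31+863)%997=652 -> [652]
  root=652

Answer: 85 643 170 154 7 652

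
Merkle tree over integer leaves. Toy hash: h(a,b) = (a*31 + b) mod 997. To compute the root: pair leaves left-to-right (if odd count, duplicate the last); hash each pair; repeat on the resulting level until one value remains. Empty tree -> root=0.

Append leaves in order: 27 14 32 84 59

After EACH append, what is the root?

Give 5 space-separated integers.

After append 27 (leaves=[27]):
  L0: [27]
  root=27
After append 14 (leaves=[27, 14]):
  L0: [27, 14]
  L1: h(27,14)=(27*31+14)%997=851 -> [851]
  root=851
After append 32 (leaves=[27, 14, 32]):
  L0: [27, 14, 32]
  L1: h(27,14)=(27*31+14)%997=851 h(32,32)=(32*31+32)%997=27 -> [851, 27]
  L2: h(851,27)=(851*31+27)%997=486 -> [486]
  root=486
After append 84 (leaves=[27, 14, 32, 84]):
  L0: [27, 14, 32, 84]
  L1: h(27,14)=(27*31+14)%997=851 h(32,84)=(32*31+84)%997=79 -> [851, 79]
  L2: h(851,79)=(851*31+79)%997=538 -> [538]
  root=538
After append 59 (leaves=[27, 14, 32, 84, 59]):
  L0: [27, 14, 32, 84, 59]
  L1: h(27,14)=(27*31+14)%997=851 h(32,84)=(32*31+84)%997=79 h(59,59)=(59*31+59)%997=891 -> [851, 79, 891]
  L2: h(851,79)=(851*31+79)%997=538 h(891,891)=(891*31+891)%997=596 -> [538, 596]
  L3: h(538,596)=(538*31+596)%997=325 -> [325]
  root=325

Answer: 27 851 486 538 325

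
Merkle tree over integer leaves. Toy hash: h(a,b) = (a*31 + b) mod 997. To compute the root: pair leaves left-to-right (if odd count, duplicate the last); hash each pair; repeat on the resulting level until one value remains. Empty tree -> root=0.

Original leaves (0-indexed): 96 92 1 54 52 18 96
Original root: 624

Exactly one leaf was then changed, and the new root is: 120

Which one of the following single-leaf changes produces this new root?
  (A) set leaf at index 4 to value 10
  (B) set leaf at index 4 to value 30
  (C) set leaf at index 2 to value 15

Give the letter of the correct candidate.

Answer: C

Derivation:
Original leaves: [96, 92, 1, 54, 52, 18, 96]
Target new root: 120
Try each candidate change and compute the resulting root:
Candidate A: set leaf[4] = 10 -> leaves = [96, 92, 1, 54, 10, 18, 96]
  L0: [96, 92, 1, 54, 10, 18, 96]
  L1: h(96,92)=(96*31+92)%997=77 h(1,54)=(1*31+54)%997=85 h(10,18)=(10*31+18)%997=328 h(96,96)=(96*31+96)%997=81 -> [77, 85, 328, 81]
  L2: h(77,85)=(77*31+85)%997=478 h(328,81)=(328*31+81)%997=279 -> [478, 279]
  L3: h(478,279)=(478*31+279)%997=142 -> [142]
  root = 142 != target 120
Candidate B: set leaf[4] = 30 -> leaves = [96, 92, 1, 54, 30, 18, 96]
  L0: [96, 92, 1, 54, 30, 18, 96]
  L1: h(96,92)=(96*31+92)%997=77 h(1,54)=(1*31+54)%997=85 h(30,18)=(30*31+18)%997=948 h(96,96)=(96*31+96)%997=81 -> [77, 85, 948, 81]
  L2: h(77,85)=(77*31+85)%997=478 h(948,81)=(948*31+81)%997=556 -> [478, 556]
  L3: h(478,556)=(478*31+556)%997=419 -> [419]
  root = 419 != target 120
Candidate C: set leaf[2] = 15 -> leaves = [96, 92, 15, 54, 52, 18, 96]
  L0: [96, 92, 15, 54, 52, 18, 96]
  L1: h(96,92)=(96*31+92)%997=77 h(15,54)=(15*31+54)%997=519 h(52,18)=(52*31+18)%997=633 h(96,96)=(96*31+96)%997=81 -> [77, 519, 633, 81]
  L2: h(77,519)=(77*31+519)%997=912 h(633,81)=(633*31+81)%997=761 -> [912, 761]
  L3: h(912,761)=(912*31+761)%997=120 -> [120]
  root = 120 == target 120  ** MATCH **
Candidate C produces the target root.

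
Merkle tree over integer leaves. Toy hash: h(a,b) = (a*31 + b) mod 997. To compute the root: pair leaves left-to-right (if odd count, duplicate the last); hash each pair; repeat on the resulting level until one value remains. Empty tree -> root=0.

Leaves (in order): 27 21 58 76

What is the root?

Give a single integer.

Answer: 556

Derivation:
L0: [27, 21, 58, 76]
L1: h(27,21)=(27*31+21)%997=858 h(58,76)=(58*31+76)%997=877 -> [858, 877]
L2: h(858,877)=(858*31+877)%997=556 -> [556]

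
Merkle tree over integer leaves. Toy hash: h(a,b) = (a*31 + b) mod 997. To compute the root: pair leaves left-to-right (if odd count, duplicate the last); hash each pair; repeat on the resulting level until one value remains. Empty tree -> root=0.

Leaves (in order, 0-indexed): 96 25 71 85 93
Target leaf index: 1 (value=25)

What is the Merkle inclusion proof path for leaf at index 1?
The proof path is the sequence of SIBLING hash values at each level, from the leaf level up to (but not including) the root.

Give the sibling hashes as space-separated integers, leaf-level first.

Answer: 96 292 517

Derivation:
L0 (leaves): [96, 25, 71, 85, 93], target index=1
L1: h(96,25)=(96*31+25)%997=10 [pair 0] h(71,85)=(71*31+85)%997=292 [pair 1] h(93,93)=(93*31+93)%997=982 [pair 2] -> [10, 292, 982]
  Sibling for proof at L0: 96
L2: h(10,292)=(10*31+292)%997=602 [pair 0] h(982,982)=(982*31+982)%997=517 [pair 1] -> [602, 517]
  Sibling for proof at L1: 292
L3: h(602,517)=(602*31+517)%997=236 [pair 0] -> [236]
  Sibling for proof at L2: 517
Root: 236
Proof path (sibling hashes from leaf to root): [96, 292, 517]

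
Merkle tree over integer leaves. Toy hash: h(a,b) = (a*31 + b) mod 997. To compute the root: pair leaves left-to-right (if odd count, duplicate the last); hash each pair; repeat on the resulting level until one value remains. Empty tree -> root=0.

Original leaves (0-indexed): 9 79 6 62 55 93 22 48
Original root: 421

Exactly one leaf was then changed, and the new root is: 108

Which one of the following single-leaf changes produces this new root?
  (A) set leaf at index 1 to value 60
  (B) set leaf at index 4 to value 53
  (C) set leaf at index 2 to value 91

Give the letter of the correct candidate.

Original leaves: [9, 79, 6, 62, 55, 93, 22, 48]
Target new root: 108
Try each candidate change and compute the resulting root:
Candidate A: set leaf[1] = 60 -> leaves = [9, 60, 6, 62, 55, 93, 22, 48]
  L0: [9, 60, 6, 62, 55, 93, 22, 48]
  L1: h(9,60)=(9*31+60)%997=339 h(6,62)=(6*31+62)%997=248 h(55,93)=(55*31+93)%997=801 h(22,48)=(22*31+48)%997=730 -> [339, 248, 801, 730]
  L2: h(339,248)=(339*31+248)%997=787 h(801,730)=(801*31+730)%997=636 -> [787, 636]
  L3: h(787,636)=(787*31+636)%997=108 -> [108]
  root = 108 == target 108  ** MATCH **
Candidate B: set leaf[4] = 53 -> leaves = [9, 79, 6, 62, 53, 93, 22, 48]
  L0: [9, 79, 6, 62, 53, 93, 22, 48]
  L1: h(9,79)=(9*31+79)%997=358 h(6,62)=(6*31+62)%997=248 h(53,93)=(53*31+93)%997=739 h(22,48)=(22*31+48)%997=730 -> [358, 248, 739, 730]
  L2: h(358,248)=(358*31+248)%997=379 h(739,730)=(739*31+730)%997=708 -> [379, 708]
  L3: h(379,708)=(379*31+708)%997=493 -> [493]
  root = 493 != target 108
Candidate C: set leaf[2] = 91 -> leaves = [9, 79, 91, 62, 55, 93, 22, 48]
  L0: [9, 79, 91, 62, 55, 93, 22, 48]
  L1: h(9,79)=(9*31+79)%997=358 h(91,62)=(91*31+62)%997=889 h(55,93)=(55*31+93)%997=801 h(22,48)=(22*31+48)%997=730 -> [358, 889, 801, 730]
  L2: h(358,889)=(358*31+889)%997=23 h(801,730)=(801*31+730)%997=636 -> [23, 636]
  L3: h(23,636)=(23*31+636)%997=352 -> [352]
  root = 352 != target 108
Candidate A produces the target root.

Answer: A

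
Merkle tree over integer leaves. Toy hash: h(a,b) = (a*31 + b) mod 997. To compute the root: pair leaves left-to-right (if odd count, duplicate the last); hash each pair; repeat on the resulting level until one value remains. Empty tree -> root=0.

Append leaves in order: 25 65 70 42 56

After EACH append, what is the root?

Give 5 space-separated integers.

After append 25 (leaves=[25]):
  L0: [25]
  root=25
After append 65 (leaves=[25, 65]):
  L0: [25, 65]
  L1: h(25,65)=(25*31+65)%997=840 -> [840]
  root=840
After append 70 (leaves=[25, 65, 70]):
  L0: [25, 65, 70]
  L1: h(25,65)=(25*31+65)%997=840 h(70,70)=(70*31+70)%997=246 -> [840, 246]
  L2: h(840,246)=(840*31+246)%997=364 -> [364]
  root=364
After append 42 (leaves=[25, 65, 70, 42]):
  L0: [25, 65, 70, 42]
  L1: h(25,65)=(25*31+65)%997=840 h(70,42)=(70*31+42)%997=218 -> [840, 218]
  L2: h(840,218)=(840*31+218)%997=336 -> [336]
  root=336
After append 56 (leaves=[25, 65, 70, 42, 56]):
  L0: [25, 65, 70, 42, 56]
  L1: h(25,65)=(25*31+65)%997=840 h(70,42)=(70*31+42)%997=218 h(56,56)=(56*31+56)%997=795 -> [840, 218, 795]
  L2: h(840,218)=(840*31+218)%997=336 h(795,795)=(795*31+795)%997=515 -> [336, 515]
  L3: h(336,515)=(336*31+515)%997=961 -> [961]
  root=961

Answer: 25 840 364 336 961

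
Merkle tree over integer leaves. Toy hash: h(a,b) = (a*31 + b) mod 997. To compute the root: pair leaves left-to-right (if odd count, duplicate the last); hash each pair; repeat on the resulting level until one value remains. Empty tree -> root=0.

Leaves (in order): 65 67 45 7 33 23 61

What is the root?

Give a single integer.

Answer: 894

Derivation:
L0: [65, 67, 45, 7, 33, 23, 61]
L1: h(65,67)=(65*31+67)%997=88 h(45,7)=(45*31+7)%997=405 h(33,23)=(33*31+23)%997=49 h(61,61)=(61*31+61)%997=955 -> [88, 405, 49, 955]
L2: h(88,405)=(88*31+405)%997=142 h(49,955)=(49*31+955)%997=480 -> [142, 480]
L3: h(142,480)=(142*31+480)%997=894 -> [894]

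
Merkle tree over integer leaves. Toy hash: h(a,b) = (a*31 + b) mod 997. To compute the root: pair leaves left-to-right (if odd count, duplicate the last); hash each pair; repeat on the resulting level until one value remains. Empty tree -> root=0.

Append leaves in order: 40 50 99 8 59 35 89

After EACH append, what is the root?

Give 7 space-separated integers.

Answer: 40 293 287 196 690 919 906

Derivation:
After append 40 (leaves=[40]):
  L0: [40]
  root=40
After append 50 (leaves=[40, 50]):
  L0: [40, 50]
  L1: h(40,50)=(40*31+50)%997=293 -> [293]
  root=293
After append 99 (leaves=[40, 50, 99]):
  L0: [40, 50, 99]
  L1: h(40,50)=(40*31+50)%997=293 h(99,99)=(99*31+99)%997=177 -> [293, 177]
  L2: h(293,177)=(293*31+177)%997=287 -> [287]
  root=287
After append 8 (leaves=[40, 50, 99, 8]):
  L0: [40, 50, 99, 8]
  L1: h(40,50)=(40*31+50)%997=293 h(99,8)=(99*31+8)%997=86 -> [293, 86]
  L2: h(293,86)=(293*31+86)%997=196 -> [196]
  root=196
After append 59 (leaves=[40, 50, 99, 8, 59]):
  L0: [40, 50, 99, 8, 59]
  L1: h(40,50)=(40*31+50)%997=293 h(99,8)=(99*31+8)%997=86 h(59,59)=(59*31+59)%997=891 -> [293, 86, 891]
  L2: h(293,86)=(293*31+86)%997=196 h(891,891)=(891*31+891)%997=596 -> [196, 596]
  L3: h(196,596)=(196*31+596)%997=690 -> [690]
  root=690
After append 35 (leaves=[40, 50, 99, 8, 59, 35]):
  L0: [40, 50, 99, 8, 59, 35]
  L1: h(40,50)=(40*31+50)%997=293 h(99,8)=(99*31+8)%997=86 h(59,35)=(59*31+35)%997=867 -> [293, 86, 867]
  L2: h(293,86)=(293*31+86)%997=196 h(867,867)=(867*31+867)%997=825 -> [196, 825]
  L3: h(196,825)=(196*31+825)%997=919 -> [919]
  root=919
After append 89 (leaves=[40, 50, 99, 8, 59, 35, 89]):
  L0: [40, 50, 99, 8, 59, 35, 89]
  L1: h(40,50)=(40*31+50)%997=293 h(99,8)=(99*31+8)%997=86 h(59,35)=(59*31+35)%997=867 h(89,89)=(89*31+89)%997=854 -> [293, 86, 867, 854]
  L2: h(293,86)=(293*31+86)%997=196 h(867,854)=(867*31+854)%997=812 -> [196, 812]
  L3: h(196,812)=(196*31+812)%997=906 -> [906]
  root=906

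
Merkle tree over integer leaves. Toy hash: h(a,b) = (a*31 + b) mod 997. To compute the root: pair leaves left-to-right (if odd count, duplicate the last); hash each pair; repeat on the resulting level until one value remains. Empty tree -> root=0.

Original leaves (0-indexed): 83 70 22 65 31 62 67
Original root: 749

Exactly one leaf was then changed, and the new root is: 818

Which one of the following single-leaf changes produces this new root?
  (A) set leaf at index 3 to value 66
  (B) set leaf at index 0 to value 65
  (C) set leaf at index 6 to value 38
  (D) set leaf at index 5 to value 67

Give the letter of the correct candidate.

Answer: C

Derivation:
Original leaves: [83, 70, 22, 65, 31, 62, 67]
Target new root: 818
Try each candidate change and compute the resulting root:
Candidate A: set leaf[3] = 66 -> leaves = [83, 70, 22, 66, 31, 62, 67]
  L0: [83, 70, 22, 66, 31, 62, 67]
  L1: h(83,70)=(83*31+70)%997=649 h(22,66)=(22*31+66)%997=748 h(31,62)=(31*31+62)%997=26 h(67,67)=(67*31+67)%997=150 -> [649, 748, 26, 150]
  L2: h(649,748)=(649*31+748)%997=927 h(26,150)=(26*31+150)%997=956 -> [927, 956]
  L3: h(927,956)=(927*31+956)%997=780 -> [780]
  root = 780 != target 818
Candidate B: set leaf[0] = 65 -> leaves = [65, 70, 22, 65, 31, 62, 67]
  L0: [65, 70, 22, 65, 31, 62, 67]
  L1: h(65,70)=(65*31+70)%997=91 h(22,65)=(22*31+65)%997=747 h(31,62)=(31*31+62)%997=26 h(67,67)=(67*31+67)%997=150 -> [91, 747, 26, 150]
  L2: h(91,747)=(91*31+747)%997=577 h(26,150)=(26*31+150)%997=956 -> [577, 956]
  L3: h(577,956)=(577*31+956)%997=897 -> [897]
  root = 897 != target 818
Candidate C: set leaf[6] = 38 -> leaves = [83, 70, 22, 65, 31, 62, 38]
  L0: [83, 70, 22, 65, 31, 62, 38]
  L1: h(83,70)=(83*31+70)%997=649 h(22,65)=(22*31+65)%997=747 h(31,62)=(31*31+62)%997=26 h(38,38)=(38*31+38)%997=219 -> [649, 747, 26, 219]
  L2: h(649,747)=(649*31+747)%997=926 h(26,219)=(26*31+219)%997=28 -> [926, 28]
  L3: h(926,28)=(926*31+28)%997=818 -> [818]
  root = 818 == target 818  ** MATCH **
Candidate D: set leaf[5] = 67 -> leaves = [83, 70, 22, 65, 31, 67, 67]
  L0: [83, 70, 22, 65, 31, 67, 67]
  L1: h(83,70)=(83*31+70)%997=649 h(22,65)=(22*31+65)%997=747 h(31,67)=(31*31+67)%997=31 h(67,67)=(67*31+67)%997=150 -> [649, 747, 31, 150]
  L2: h(649,747)=(649*31+747)%997=926 h(31,150)=(31*31+150)%997=114 -> [926, 114]
  L3: h(926,114)=(926*31+114)%997=904 -> [904]
  root = 904 != target 818
Candidate C produces the target root.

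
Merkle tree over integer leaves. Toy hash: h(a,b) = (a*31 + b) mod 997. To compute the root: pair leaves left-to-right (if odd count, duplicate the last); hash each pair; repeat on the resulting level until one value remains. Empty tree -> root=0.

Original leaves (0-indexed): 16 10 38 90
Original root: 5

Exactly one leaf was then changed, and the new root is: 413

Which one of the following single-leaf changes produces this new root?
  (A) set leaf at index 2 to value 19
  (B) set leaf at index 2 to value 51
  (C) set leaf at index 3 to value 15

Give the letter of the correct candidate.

Original leaves: [16, 10, 38, 90]
Target new root: 413
Try each candidate change and compute the resulting root:
Candidate A: set leaf[2] = 19 -> leaves = [16, 10, 19, 90]
  L0: [16, 10, 19, 90]
  L1: h(16,10)=(16*31+10)%997=506 h(19,90)=(19*31+90)%997=679 -> [506, 679]
  L2: h(506,679)=(506*31+679)%997=413 -> [413]
  root = 413 == target 413  ** MATCH **
Candidate B: set leaf[2] = 51 -> leaves = [16, 10, 51, 90]
  L0: [16, 10, 51, 90]
  L1: h(16,10)=(16*31+10)%997=506 h(51,90)=(51*31+90)%997=674 -> [506, 674]
  L2: h(506,674)=(506*31+674)%997=408 -> [408]
  root = 408 != target 413
Candidate C: set leaf[3] = 15 -> leaves = [16, 10, 38, 15]
  L0: [16, 10, 38, 15]
  L1: h(16,10)=(16*31+10)%997=506 h(38,15)=(38*31+15)%997=196 -> [506, 196]
  L2: h(506,196)=(506*31+196)%997=927 -> [927]
  root = 927 != target 413
Candidate A produces the target root.

Answer: A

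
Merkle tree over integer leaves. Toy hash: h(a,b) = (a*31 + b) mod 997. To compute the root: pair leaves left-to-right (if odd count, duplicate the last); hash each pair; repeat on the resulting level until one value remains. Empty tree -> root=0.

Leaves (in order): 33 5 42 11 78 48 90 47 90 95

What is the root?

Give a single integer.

Answer: 187

Derivation:
L0: [33, 5, 42, 11, 78, 48, 90, 47, 90, 95]
L1: h(33,5)=(33*31+5)%997=31 h(42,11)=(42*31+11)%997=316 h(78,48)=(78*31+48)%997=472 h(90,47)=(90*31+47)%997=843 h(90,95)=(90*31+95)%997=891 -> [31, 316, 472, 843, 891]
L2: h(31,316)=(31*31+316)%997=280 h(472,843)=(472*31+843)%997=520 h(891,891)=(891*31+891)%997=596 -> [280, 520, 596]
L3: h(280,520)=(280*31+520)%997=227 h(596,596)=(596*31+596)%997=129 -> [227, 129]
L4: h(227,129)=(227*31+129)%997=187 -> [187]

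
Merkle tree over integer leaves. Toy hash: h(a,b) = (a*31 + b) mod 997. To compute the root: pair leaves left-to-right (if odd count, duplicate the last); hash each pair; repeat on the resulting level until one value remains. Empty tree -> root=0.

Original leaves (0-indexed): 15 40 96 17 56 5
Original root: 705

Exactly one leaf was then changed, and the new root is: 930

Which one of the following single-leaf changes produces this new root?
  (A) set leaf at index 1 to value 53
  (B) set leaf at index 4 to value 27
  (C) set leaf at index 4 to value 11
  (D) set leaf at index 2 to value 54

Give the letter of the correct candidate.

Answer: C

Derivation:
Original leaves: [15, 40, 96, 17, 56, 5]
Target new root: 930
Try each candidate change and compute the resulting root:
Candidate A: set leaf[1] = 53 -> leaves = [15, 53, 96, 17, 56, 5]
  L0: [15, 53, 96, 17, 56, 5]
  L1: h(15,53)=(15*31+53)%997=518 h(96,17)=(96*31+17)%997=2 h(56,5)=(56*31+5)%997=744 -> [518, 2, 744]
  L2: h(518,2)=(518*31+2)%997=108 h(744,744)=(744*31+744)%997=877 -> [108, 877]
  L3: h(108,877)=(108*31+877)%997=237 -> [237]
  root = 237 != target 930
Candidate B: set leaf[4] = 27 -> leaves = [15, 40, 96, 17, 27, 5]
  L0: [15, 40, 96, 17, 27, 5]
  L1: h(15,40)=(15*31+40)%997=505 h(96,17)=(96*31+17)%997=2 h(27,5)=(27*31+5)%997=842 -> [505, 2, 842]
  L2: h(505,2)=(505*31+2)%997=702 h(842,842)=(842*31+842)%997=25 -> [702, 25]
  L3: h(702,25)=(702*31+25)%997=850 -> [850]
  root = 850 != target 930
Candidate C: set leaf[4] = 11 -> leaves = [15, 40, 96, 17, 11, 5]
  L0: [15, 40, 96, 17, 11, 5]
  L1: h(15,40)=(15*31+40)%997=505 h(96,17)=(96*31+17)%997=2 h(11,5)=(11*31+5)%997=346 -> [505, 2, 346]
  L2: h(505,2)=(505*31+2)%997=702 h(346,346)=(346*31+346)%997=105 -> [702, 105]
  L3: h(702,105)=(702*31+105)%997=930 -> [930]
  root = 930 == target 930  ** MATCH **
Candidate D: set leaf[2] = 54 -> leaves = [15, 40, 54, 17, 56, 5]
  L0: [15, 40, 54, 17, 56, 5]
  L1: h(15,40)=(15*31+40)%997=505 h(54,17)=(54*31+17)%997=694 h(56,5)=(56*31+5)%997=744 -> [505, 694, 744]
  L2: h(505,694)=(505*31+694)%997=397 h(744,744)=(744*31+744)%997=877 -> [397, 877]
  L3: h(397,877)=(397*31+877)%997=223 -> [223]
  root = 223 != target 930
Candidate C produces the target root.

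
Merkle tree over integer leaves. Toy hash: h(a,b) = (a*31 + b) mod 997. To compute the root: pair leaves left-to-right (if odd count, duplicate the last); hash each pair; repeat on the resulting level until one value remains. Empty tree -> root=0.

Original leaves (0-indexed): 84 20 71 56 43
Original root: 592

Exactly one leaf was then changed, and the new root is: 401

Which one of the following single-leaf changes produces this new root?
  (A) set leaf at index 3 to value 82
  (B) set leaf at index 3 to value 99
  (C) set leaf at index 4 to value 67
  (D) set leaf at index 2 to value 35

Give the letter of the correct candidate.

Original leaves: [84, 20, 71, 56, 43]
Target new root: 401
Try each candidate change and compute the resulting root:
Candidate A: set leaf[3] = 82 -> leaves = [84, 20, 71, 82, 43]
  L0: [84, 20, 71, 82, 43]
  L1: h(84,20)=(84*31+20)%997=630 h(71,82)=(71*31+82)%997=289 h(43,43)=(43*31+43)%997=379 -> [630, 289, 379]
  L2: h(630,289)=(630*31+289)%997=876 h(379,379)=(379*31+379)%997=164 -> [876, 164]
  L3: h(876,164)=(876*31+164)%997=401 -> [401]
  root = 401 == target 401  ** MATCH **
Candidate B: set leaf[3] = 99 -> leaves = [84, 20, 71, 99, 43]
  L0: [84, 20, 71, 99, 43]
  L1: h(84,20)=(84*31+20)%997=630 h(71,99)=(71*31+99)%997=306 h(43,43)=(43*31+43)%997=379 -> [630, 306, 379]
  L2: h(630,306)=(630*31+306)%997=893 h(379,379)=(379*31+379)%997=164 -> [893, 164]
  L3: h(893,164)=(893*31+164)%997=928 -> [928]
  root = 928 != target 401
Candidate C: set leaf[4] = 67 -> leaves = [84, 20, 71, 56, 67]
  L0: [84, 20, 71, 56, 67]
  L1: h(84,20)=(84*31+20)%997=630 h(71,56)=(71*31+56)%997=263 h(67,67)=(67*31+67)%997=150 -> [630, 263, 150]
  L2: h(630,263)=(630*31+263)%997=850 h(150,150)=(150*31+150)%997=812 -> [850, 812]
  L3: h(850,812)=(850*31+812)%997=243 -> [243]
  root = 243 != target 401
Candidate D: set leaf[2] = 35 -> leaves = [84, 20, 35, 56, 43]
  L0: [84, 20, 35, 56, 43]
  L1: h(84,20)=(84*31+20)%997=630 h(35,56)=(35*31+56)%997=144 h(43,43)=(43*31+43)%997=379 -> [630, 144, 379]
  L2: h(630,144)=(630*31+144)%997=731 h(379,379)=(379*31+379)%997=164 -> [731, 164]
  L3: h(731,164)=(731*31+164)%997=891 -> [891]
  root = 891 != target 401
Candidate A produces the target root.

Answer: A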